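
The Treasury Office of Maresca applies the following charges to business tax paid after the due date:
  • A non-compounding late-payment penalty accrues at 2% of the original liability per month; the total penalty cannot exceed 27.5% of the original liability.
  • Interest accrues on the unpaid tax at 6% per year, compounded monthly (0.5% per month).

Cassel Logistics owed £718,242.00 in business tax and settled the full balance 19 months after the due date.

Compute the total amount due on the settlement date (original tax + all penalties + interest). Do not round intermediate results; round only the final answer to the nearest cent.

£987,150.79

Penalty (uncapped): 19 × 2% × £718,242.00 = £272,931.96; cap = 27.5% × £718,242.00 = £197,516.55 → penalty = £197,516.55
Interest: £718,242.00 × ((1 + 0.005)^19 − 1) = £718,242.00 × 0.0993986… = £71,392.2380…
Total = £718,242.00 + £197,516.5500 + £71,392.2380… = £987,150.79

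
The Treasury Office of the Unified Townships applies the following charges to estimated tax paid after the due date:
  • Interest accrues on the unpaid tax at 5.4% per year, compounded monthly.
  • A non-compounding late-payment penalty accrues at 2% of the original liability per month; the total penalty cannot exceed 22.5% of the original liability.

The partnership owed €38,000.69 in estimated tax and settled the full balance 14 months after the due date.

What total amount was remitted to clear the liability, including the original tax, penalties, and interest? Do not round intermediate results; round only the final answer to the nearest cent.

Penalty (uncapped): 14 × 2% × €38,000.69 = €10,640.19…; cap = 22.5% × €38,000.69 = €8,550.16… → penalty = €8,550.16…
Interest (5.4%/yr ÷ 12 = 0.45%/month): €38,000.69 × ((1 + 0.0045)^14 − 1) = €2,465.3454…
Total = €38,000.69 + €8,550.1553… + €2,465.3454… = €49,016.19

€49,016.19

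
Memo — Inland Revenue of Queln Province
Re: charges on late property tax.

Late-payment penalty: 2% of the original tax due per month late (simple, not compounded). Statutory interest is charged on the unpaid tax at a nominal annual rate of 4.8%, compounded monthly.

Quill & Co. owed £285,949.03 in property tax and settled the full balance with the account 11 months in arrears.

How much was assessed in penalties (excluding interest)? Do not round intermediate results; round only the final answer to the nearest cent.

Late-payment penalty = 2% × £285,949.03 × 11 mo = £62,908.79…

£62,908.79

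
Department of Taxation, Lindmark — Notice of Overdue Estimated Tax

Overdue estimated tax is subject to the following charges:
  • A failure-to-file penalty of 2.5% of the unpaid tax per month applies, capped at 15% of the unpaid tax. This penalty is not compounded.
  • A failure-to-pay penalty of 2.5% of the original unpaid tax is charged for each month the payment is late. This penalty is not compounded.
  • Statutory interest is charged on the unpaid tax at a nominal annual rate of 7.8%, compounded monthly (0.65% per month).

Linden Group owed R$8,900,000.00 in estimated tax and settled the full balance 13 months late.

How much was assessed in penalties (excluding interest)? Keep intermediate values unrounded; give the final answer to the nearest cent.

R$4,227,500.00

Failure-to-file: 13 × 2.5% × R$8,900,000.00 = R$2,892,500.00, capped at 15% × R$8,900,000.00 = R$1,335,000.00
Failure-to-pay penalty: 13 × 2.5% × R$8,900,000.00 = R$2,892,500.00
Total penalty = R$1,335,000.00 + R$2,892,500.00 = R$4,227,500.00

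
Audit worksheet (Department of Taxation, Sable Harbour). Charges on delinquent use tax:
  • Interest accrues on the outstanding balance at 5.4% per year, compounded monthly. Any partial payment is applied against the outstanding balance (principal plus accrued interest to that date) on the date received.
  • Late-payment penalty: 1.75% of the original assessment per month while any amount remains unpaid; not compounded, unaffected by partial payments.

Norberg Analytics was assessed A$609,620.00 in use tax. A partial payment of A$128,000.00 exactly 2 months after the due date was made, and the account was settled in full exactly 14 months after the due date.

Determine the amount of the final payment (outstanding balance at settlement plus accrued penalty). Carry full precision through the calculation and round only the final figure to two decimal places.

A$663,441.15

Monthly rate = 5.4% ÷ 12 = 0.45%
Balance at month 2: A$609,620.0000 × (1 + 0.0045)^2 = A$615,118.9248…
After A$128,000.00 payment: A$615,118.9248… − A$128,000.00 = A$487,118.9248…
Balance at month 14: A$487,118.9248… × (1 + 0.0045)^12 = A$514,084.2463…
Penalty: 14 × 1.75% × A$609,620.00 = A$149,356.90
Final settlement = outstanding balance + penalty = A$514,084.2463… + A$149,356.90 = A$663,441.15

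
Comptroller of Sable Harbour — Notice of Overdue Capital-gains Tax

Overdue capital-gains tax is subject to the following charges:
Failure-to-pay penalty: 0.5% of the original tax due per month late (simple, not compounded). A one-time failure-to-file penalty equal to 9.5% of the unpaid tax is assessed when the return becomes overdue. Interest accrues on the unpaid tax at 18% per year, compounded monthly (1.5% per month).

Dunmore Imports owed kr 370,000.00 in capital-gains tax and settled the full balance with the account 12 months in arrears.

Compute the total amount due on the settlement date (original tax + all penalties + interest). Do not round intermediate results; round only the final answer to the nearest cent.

kr 499,728.72

Failure-to-file penalty: 9.5% × kr 370,000.00 = kr 35,150.00
Failure-to-pay penalty = 0.5% × kr 370,000.00 × 12 mo = kr 22,200.00
Interest: kr 370,000.00 × ((1 + 0.015)^12 − 1) = kr 370,000.00 × 0.1956182… = kr 72,378.7234…
Total = kr 370,000.00 + kr 57,350.0000 + kr 72,378.7234… = kr 499,728.72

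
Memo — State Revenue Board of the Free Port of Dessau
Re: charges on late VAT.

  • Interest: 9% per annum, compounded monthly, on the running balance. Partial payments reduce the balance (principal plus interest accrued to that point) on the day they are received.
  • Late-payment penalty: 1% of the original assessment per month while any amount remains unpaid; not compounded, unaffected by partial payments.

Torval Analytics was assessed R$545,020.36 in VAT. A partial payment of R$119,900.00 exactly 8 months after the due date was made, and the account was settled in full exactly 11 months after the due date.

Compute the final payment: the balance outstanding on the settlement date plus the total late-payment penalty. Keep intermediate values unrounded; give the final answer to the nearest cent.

R$529,043.42

Monthly rate = 9% ÷ 12 = 0.75%
Balance at month 8: R$545,020.3600 × (1 + 0.0075)^8 = R$578,592.9862…
After R$119,900.00 payment: R$578,592.9862… − R$119,900.00 = R$458,692.9862…
Balance at month 11: R$458,692.9862… × (1 + 0.0075)^3 = R$469,091.1764…
Penalty: 11 × 1% × R$545,020.36 = R$59,952.24…
Final settlement = outstanding balance + penalty = R$469,091.1764… + R$59,952.24… = R$529,043.42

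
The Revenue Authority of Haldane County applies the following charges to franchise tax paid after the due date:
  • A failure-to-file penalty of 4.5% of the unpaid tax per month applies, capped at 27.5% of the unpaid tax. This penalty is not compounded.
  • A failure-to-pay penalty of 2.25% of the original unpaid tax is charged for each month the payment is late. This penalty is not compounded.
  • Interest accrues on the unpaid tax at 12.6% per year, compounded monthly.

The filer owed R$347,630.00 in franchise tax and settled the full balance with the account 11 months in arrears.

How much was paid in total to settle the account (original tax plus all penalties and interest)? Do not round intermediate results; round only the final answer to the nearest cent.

Failure-to-file: 11 × 4.5% × R$347,630.00 = R$172,076.85, capped at 27.5% × R$347,630.00 = R$95,598.25
Failure-to-pay penalty = 2.25% × R$347,630.00 × 11 mo = R$86,038.43…
Interest (12.6%/yr ÷ 12 = 1.05%/month): R$347,630.00 × ((1 + 0.0105)^11 − 1) = R$42,327.0217…
Total = R$347,630.00 + R$181,636.6750 + R$42,327.0217… = R$571,593.70

R$571,593.70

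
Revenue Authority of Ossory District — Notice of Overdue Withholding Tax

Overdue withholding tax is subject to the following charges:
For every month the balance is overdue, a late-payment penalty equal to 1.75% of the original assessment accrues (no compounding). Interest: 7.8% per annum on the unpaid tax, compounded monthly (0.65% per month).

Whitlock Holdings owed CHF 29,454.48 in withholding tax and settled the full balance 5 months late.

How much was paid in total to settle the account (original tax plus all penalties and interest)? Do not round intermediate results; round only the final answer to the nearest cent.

CHF 33,001.54

Late-payment penalty = 1.75% × CHF 29,454.48 × 5 mo = CHF 2,577.27…
Interest: CHF 29,454.48 × ((1 + 0.0065)^5 − 1) = CHF 29,454.48 × 0.0329253… = CHF 969.7963…
Total = CHF 29,454.48 + CHF 2,577.2670 + CHF 969.7963… = CHF 33,001.54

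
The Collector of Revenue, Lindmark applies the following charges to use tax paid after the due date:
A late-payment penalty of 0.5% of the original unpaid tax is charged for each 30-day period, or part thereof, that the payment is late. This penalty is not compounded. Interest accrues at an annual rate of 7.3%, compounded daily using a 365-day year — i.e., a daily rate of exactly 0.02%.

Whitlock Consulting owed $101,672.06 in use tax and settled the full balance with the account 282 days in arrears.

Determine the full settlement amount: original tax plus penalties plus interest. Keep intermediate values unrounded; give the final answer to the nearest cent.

$112,654.15

Penalty periods: ⌈282/30⌉ = 10; penalty = 10 × 0.5% × $101,672.06 = $5,083.60…
Interest: $101,672.06 × ((1 + 0.0002)^282 − 1) = $101,672.06 × 0.05801484… = $5,898.4884…
Total = $101,672.06 + $5,083.6030 + $5,898.4884… = $112,654.15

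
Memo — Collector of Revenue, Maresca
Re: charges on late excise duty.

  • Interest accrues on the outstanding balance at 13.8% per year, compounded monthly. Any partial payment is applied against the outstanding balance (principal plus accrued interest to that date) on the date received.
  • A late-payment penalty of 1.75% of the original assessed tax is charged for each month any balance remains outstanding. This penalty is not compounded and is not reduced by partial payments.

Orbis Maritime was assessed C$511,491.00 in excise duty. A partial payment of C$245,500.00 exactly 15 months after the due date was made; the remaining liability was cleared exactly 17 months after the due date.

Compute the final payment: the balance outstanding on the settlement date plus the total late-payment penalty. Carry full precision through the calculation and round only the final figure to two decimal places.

Monthly rate = 13.8% ÷ 12 = 1.15%
Balance at month 15: C$511,491.0000 × (1 + 0.0115)^15 = C$607,192.3665…
After C$245,500.00 payment: C$607,192.3665… − C$245,500.00 = C$361,692.3665…
Balance at month 17: C$361,692.3665… × (1 + 0.0115)^2 = C$370,059.1247…
Penalty: 17 × 1.75% × C$511,491.00 = C$152,168.57…
Final settlement = outstanding balance + penalty = C$370,059.1247… + C$152,168.57… = C$522,227.70

C$522,227.70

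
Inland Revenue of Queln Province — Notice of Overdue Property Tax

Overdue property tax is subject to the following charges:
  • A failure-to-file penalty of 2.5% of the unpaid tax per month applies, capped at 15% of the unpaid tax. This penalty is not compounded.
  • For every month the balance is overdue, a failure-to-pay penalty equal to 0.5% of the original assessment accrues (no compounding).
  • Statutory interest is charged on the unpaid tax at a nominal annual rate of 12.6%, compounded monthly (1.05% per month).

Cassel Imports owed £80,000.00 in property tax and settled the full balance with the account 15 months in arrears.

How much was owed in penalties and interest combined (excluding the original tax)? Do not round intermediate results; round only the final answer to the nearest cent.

Failure-to-file: 15 × 2.5% × £80,000.00 = £30,000.00, capped at 15% × £80,000.00 = £12,000.00
Failure-to-pay penalty = 0.5% × £80,000.00 × 15 mo = £6,000.00
Interest: £80,000.00 × ((1 + 0.0105)^15 − 1) = £80,000.00 × 0.1696200… = £13,569.5961…
Penalties + interest = £18,000.0000 + £13,569.5961… = £31,569.60

£31,569.60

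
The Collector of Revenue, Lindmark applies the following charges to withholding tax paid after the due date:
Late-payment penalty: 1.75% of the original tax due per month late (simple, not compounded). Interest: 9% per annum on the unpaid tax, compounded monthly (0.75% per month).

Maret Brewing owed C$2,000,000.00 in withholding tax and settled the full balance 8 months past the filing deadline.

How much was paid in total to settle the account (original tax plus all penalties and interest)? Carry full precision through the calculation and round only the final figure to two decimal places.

Late-payment penalty: 8 × 1.75% × C$2,000,000.00 = C$280,000.00
Interest: C$2,000,000.00 × ((1 + 0.0075)^8 − 1) = C$2,000,000.00 × 0.0615988… = C$123,197.6956…
Total = C$2,000,000.00 + C$280,000.0000 + C$123,197.6956… = C$2,403,197.70

C$2,403,197.70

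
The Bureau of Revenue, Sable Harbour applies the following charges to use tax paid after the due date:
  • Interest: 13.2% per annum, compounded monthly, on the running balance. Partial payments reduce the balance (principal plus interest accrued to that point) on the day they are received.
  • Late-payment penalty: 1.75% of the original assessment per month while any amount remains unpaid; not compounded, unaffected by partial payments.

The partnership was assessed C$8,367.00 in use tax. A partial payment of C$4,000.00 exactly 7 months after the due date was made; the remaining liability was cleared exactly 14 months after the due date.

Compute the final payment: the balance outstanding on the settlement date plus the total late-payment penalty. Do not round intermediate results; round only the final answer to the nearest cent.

Monthly rate = 13.2% ÷ 12 = 1.1%
Balance at month 7: C$8,367.0000 × (1 + 0.011)^7 = C$9,032.9136…
After C$4,000.00 payment: C$9,032.9136… − C$4,000.00 = C$5,032.9136…
Balance at month 14: C$5,032.9136… × (1 + 0.011)^7 = C$5,433.4737…
Penalty: 14 × 1.75% × C$8,367.00 = C$2,049.92…
Final settlement = outstanding balance + penalty = C$5,433.4737… + C$2,049.92… = C$7,483.39

C$7,483.39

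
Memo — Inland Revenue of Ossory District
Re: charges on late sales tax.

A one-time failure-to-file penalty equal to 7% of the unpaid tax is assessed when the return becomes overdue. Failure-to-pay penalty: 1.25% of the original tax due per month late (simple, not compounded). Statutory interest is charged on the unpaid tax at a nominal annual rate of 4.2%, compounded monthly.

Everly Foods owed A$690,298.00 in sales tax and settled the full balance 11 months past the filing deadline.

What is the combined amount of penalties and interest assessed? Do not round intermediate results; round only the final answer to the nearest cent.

Failure-to-file penalty: 7% × A$690,298.00 = A$48,320.86
Failure-to-pay penalty = 1.25% × A$690,298.00 × 11 mo = A$94,915.98…
Interest (4.2%/yr ÷ 12 = 0.35%/month): A$690,298.00 × ((1 + 0.0035)^11 − 1) = A$27,046.4791…
Penalties + interest = A$143,236.8350 + A$27,046.4791… = A$170,283.31

A$170,283.31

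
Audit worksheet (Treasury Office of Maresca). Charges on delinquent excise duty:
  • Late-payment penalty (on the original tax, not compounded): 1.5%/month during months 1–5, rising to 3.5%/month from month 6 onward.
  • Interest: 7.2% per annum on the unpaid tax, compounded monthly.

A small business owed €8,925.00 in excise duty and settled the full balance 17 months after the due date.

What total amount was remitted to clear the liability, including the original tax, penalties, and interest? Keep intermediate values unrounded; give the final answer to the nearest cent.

€14,298.26

Penalty, months 1–5: 5 × 1.5% × €8,925.00 = €669.38…
Penalty, months 6–17: 12 × 3.5% × €8,925.00 = €3,748.50
Interest (7.2%/yr ÷ 12 = 0.6%/month): €8,925.00 × ((1 + 0.006)^17 − 1) = €955.3857…
Total = €8,925.00 + €4,417.8750 + €955.3857… = €14,298.26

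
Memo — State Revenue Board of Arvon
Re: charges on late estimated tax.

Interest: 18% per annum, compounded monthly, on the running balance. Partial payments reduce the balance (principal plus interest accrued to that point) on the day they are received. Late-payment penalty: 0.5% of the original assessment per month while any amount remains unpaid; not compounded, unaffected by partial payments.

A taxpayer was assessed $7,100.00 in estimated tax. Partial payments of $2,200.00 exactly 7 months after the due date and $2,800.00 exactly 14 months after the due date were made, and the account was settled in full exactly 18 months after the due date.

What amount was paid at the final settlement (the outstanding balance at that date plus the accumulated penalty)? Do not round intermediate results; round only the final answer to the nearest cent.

$4,357.81

Monthly rate = 18% ÷ 12 = 1.5%
Balance at month 7: $7,100.0000 × (1 + 0.015)^7 = $7,879.8989…
After $2,200.00 payment: $7,879.8989… − $2,200.00 = $5,679.8989…
Balance at month 14: $5,679.8989… × (1 + 0.015)^7 = $6,303.8069…
After $2,800.00 payment: $6,303.8069… − $2,800.00 = $3,503.8069…
Balance at month 18: $3,503.8069… × (1 + 0.015)^4 = $3,718.8129…
Penalty: 18 × 0.5% × $7,100.00 = $639.00
Final settlement = outstanding balance + penalty = $3,718.8129… + $639.00 = $4,357.81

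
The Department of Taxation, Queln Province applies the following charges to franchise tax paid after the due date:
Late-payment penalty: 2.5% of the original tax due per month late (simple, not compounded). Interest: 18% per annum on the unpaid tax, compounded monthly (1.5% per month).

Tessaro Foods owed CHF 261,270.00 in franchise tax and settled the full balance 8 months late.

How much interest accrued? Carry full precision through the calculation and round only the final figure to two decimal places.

CHF 33,048.72

Interest: CHF 261,270.00 × ((1 + 0.015)^8 − 1) = CHF 261,270.00 × 0.1264926… = CHF 33,048.7181…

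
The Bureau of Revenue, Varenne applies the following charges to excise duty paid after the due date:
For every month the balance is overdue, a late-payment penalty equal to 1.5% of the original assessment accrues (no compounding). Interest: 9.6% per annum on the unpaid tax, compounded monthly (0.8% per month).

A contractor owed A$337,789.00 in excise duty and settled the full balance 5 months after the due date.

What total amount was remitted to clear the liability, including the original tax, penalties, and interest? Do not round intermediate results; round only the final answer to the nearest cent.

Late-payment penalty = 1.5% × A$337,789.00 × 5 mo = A$25,334.18…
Interest: A$337,789.00 × ((1 + 0.008)^5 − 1) = A$337,789.00 × 0.0406451… = A$13,729.4814…
Total = A$337,789.00 + A$25,334.1750 + A$13,729.4814… = A$376,852.66

A$376,852.66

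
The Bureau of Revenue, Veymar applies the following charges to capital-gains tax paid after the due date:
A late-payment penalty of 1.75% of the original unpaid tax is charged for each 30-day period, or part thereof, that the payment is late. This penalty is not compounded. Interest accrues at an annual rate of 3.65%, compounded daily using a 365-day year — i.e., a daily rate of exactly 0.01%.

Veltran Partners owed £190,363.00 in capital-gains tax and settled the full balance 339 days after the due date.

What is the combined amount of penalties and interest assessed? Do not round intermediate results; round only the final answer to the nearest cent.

Penalty periods: ⌈339/30⌉ = 12; penalty = 12 × 1.75% × £190,363.00 = £39,976.23
Interest: £190,363.00 × ((1 + 0.0001)^339 − 1) = £190,363.00 × 0.03447940… = £6,563.6020…
Penalties + interest = £39,976.2300 + £6,563.6020… = £46,539.83

£46,539.83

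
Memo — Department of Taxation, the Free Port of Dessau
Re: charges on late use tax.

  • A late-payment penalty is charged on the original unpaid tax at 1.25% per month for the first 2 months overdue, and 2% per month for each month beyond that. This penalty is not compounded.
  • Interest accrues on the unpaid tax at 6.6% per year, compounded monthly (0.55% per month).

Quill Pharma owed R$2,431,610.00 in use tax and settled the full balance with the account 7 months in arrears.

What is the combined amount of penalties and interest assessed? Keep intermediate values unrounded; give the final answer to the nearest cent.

Penalty, months 1–2: 2 × 1.25% × R$2,431,610.00 = R$60,790.25
Penalty, months 3–7: 5 × 2% × R$2,431,610.00 = R$243,161.00
Interest: R$2,431,610.00 × ((1 + 0.0055)^7 − 1) = R$2,431,610.00 × 0.0391411… = R$95,175.9030…
Penalties + interest = R$303,951.2500 + R$95,175.9030… = R$399,127.15

R$399,127.15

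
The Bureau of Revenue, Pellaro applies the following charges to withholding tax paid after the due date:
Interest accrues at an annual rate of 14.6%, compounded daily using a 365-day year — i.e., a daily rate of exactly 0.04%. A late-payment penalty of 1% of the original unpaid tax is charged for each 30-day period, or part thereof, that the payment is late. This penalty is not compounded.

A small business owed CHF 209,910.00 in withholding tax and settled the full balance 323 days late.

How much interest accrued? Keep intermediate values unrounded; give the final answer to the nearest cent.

CHF 28,944.13

Interest: CHF 209,910.00 × ((1 + 0.0004)^323 − 1) = CHF 209,910.00 × 0.13788829… = CHF 28,944.1308…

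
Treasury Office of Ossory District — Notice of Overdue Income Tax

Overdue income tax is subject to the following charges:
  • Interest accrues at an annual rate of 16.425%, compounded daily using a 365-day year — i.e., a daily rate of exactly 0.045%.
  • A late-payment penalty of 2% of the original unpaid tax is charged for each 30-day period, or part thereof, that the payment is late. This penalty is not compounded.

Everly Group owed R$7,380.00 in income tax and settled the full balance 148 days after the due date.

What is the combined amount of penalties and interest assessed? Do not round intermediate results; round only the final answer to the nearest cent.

R$1,246.13

Penalty periods: ⌈148/30⌉ = 5; penalty = 5 × 2% × R$7,380.00 = R$738.00
Interest: R$7,380.00 × ((1 + 0.00045)^148 − 1) = R$7,380.00 × 0.06885183… = R$508.1265…
Penalties + interest = R$738.0000 + R$508.1265… = R$1,246.13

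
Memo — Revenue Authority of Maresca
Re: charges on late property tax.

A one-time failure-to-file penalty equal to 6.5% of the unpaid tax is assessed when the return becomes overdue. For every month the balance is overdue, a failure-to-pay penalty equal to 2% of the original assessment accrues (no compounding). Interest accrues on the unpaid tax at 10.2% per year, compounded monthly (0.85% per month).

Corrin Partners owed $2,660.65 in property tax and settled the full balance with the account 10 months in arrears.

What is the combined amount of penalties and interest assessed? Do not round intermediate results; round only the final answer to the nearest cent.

Failure-to-file penalty: 6.5% × $2,660.65 = $172.94…
Failure-to-pay penalty = 2% × $2,660.65 × 10 mo = $532.13
Interest: $2,660.65 × ((1 + 0.0085)^10 − 1) = $2,660.65 × 0.0883261… = $235.0047…
Penalties + interest = $705.0723… + $235.0047… = $940.08

$940.08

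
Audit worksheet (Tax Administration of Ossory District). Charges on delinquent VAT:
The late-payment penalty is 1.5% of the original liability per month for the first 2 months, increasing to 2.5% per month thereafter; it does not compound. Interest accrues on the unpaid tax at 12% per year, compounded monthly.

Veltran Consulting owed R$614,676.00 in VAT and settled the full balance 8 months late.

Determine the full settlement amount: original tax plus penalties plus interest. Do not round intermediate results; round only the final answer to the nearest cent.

R$776,247.71

Penalty, months 1–2: 2 × 1.5% × R$614,676.00 = R$18,440.28
Penalty, months 3–8: 6 × 2.5% × R$614,676.00 = R$92,201.40
Interest (12%/yr ÷ 12 = 1%/month): R$614,676.00 × ((1 + 0.01)^8 − 1) = R$50,930.0284…
Total = R$614,676.00 + R$110,641.6800 + R$50,930.0284… = R$776,247.71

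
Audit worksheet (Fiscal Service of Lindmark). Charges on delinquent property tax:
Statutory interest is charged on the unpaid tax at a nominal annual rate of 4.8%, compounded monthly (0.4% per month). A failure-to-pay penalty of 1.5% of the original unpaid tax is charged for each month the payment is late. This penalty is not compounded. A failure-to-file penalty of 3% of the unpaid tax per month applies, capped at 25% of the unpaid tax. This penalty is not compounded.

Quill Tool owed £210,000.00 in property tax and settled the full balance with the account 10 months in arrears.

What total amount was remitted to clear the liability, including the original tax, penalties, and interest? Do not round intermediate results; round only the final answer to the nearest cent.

Failure-to-file: 10 × 3% × £210,000.00 = £63,000.00, capped at 25% × £210,000.00 = £52,500.00
Failure-to-pay penalty: 10 × 1.5% × £210,000.00 = £31,500.00
Interest: £210,000.00 × ((1 + 0.004)^10 − 1) = £210,000.00 × 0.0407277… = £8,552.8241…
Total = £210,000.00 + £84,000.0000 + £8,552.8241… = £302,552.82

£302,552.82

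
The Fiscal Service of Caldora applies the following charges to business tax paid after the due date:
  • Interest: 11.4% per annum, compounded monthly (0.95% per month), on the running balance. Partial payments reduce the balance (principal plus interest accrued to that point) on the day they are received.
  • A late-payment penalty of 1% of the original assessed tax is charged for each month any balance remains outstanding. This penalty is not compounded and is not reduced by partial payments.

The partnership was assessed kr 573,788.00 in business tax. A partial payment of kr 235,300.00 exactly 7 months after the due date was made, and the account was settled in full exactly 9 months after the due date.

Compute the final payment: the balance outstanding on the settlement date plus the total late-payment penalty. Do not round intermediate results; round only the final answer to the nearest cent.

kr 436,602.01

Balance at month 7: kr 573,788.0000 × (1 + 0.0095)^7 = kr 613,049.7565…
After kr 235,300.00 payment: kr 613,049.7565… − kr 235,300.00 = kr 377,749.7565…
Balance at month 9: kr 377,749.7565… × (1 + 0.0095)^2 = kr 384,961.0938…
Penalty: 9 × 1% × kr 573,788.00 = kr 51,640.92
Final settlement = outstanding balance + penalty = kr 384,961.0938… + kr 51,640.92 = kr 436,602.01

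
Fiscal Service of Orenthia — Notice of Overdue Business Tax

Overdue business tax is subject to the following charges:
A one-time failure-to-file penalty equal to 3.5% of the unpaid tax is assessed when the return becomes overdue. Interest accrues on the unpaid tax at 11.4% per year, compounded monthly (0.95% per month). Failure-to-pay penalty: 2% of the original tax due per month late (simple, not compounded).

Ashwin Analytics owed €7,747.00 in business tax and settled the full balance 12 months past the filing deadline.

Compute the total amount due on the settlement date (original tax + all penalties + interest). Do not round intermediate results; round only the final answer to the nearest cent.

€10,808.22

Failure-to-file penalty: 3.5% × €7,747.00 = €271.15…
Failure-to-pay penalty: 12 × 2% × €7,747.00 = €1,859.28
Interest: €7,747.00 × ((1 + 0.0095)^12 − 1) = €7,747.00 × 0.1201492… = €930.7960…
Total = €7,747.00 + €2,130.4250 + €930.7960… = €10,808.22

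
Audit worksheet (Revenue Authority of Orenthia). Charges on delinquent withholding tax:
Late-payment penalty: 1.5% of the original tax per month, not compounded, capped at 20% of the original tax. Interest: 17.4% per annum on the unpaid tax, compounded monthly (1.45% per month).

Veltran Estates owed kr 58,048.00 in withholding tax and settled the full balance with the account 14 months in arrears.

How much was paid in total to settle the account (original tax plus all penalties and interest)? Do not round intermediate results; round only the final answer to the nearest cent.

kr 82,619.02

Penalty (uncapped): 14 × 1.5% × kr 58,048.00 = kr 12,190.08; cap = 20% × kr 58,048.00 = kr 11,609.60 → penalty = kr 11,609.60
Interest: kr 58,048.00 × ((1 + 0.0145)^14 − 1) = kr 58,048.00 × 0.2232880… = kr 12,961.4224…
Total = kr 58,048.00 + kr 11,609.6000 + kr 12,961.4224… = kr 82,619.02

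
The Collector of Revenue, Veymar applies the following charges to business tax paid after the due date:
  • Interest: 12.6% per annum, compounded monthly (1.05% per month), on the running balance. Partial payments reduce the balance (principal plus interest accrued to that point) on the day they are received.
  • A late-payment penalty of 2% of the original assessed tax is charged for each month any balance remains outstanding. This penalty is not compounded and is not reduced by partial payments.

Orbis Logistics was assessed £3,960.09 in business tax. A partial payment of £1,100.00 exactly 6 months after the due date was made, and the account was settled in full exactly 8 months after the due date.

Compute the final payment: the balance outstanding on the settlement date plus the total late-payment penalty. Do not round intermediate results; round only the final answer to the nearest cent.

£3,815.62

Balance at month 6: £3,960.0900 × (1 + 0.0105)^6 = £4,216.2171…
After £1,100.00 payment: £4,216.2171… − £1,100.00 = £3,116.2171…
Balance at month 8: £3,116.2171… × (1 + 0.0105)^2 = £3,182.0012…
Penalty: 8 × 2% × £3,960.09 = £633.61…
Final settlement = outstanding balance + penalty = £3,182.0012… + £633.61… = £3,815.62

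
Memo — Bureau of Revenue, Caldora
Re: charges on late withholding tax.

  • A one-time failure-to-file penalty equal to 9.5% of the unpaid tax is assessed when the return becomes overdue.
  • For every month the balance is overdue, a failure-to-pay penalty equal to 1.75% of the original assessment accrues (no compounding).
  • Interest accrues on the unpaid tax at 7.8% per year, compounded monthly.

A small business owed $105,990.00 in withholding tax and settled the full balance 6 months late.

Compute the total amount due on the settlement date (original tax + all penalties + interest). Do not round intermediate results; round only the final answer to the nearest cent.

$131,389.37

Failure-to-file penalty: 9.5% × $105,990.00 = $10,069.05
Failure-to-pay penalty: 6 × 1.75% × $105,990.00 = $11,128.95
Interest (7.8%/yr ÷ 12 = 0.65%/month): $105,990.00 × ((1 + 0.0065)^6 − 1) = $4,201.3662…
Total = $105,990.00 + $21,198.0000 + $4,201.3662… = $131,389.37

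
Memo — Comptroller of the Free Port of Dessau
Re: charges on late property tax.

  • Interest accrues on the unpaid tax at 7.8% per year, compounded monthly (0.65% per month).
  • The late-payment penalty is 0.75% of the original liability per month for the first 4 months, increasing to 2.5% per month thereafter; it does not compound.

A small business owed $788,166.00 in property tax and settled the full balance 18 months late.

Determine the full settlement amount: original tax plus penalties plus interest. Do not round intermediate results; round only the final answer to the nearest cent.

$1,185,160.41

Penalty, months 1–4: 4 × 0.75% × $788,166.00 = $23,644.98
Penalty, months 5–18: 14 × 2.5% × $788,166.00 = $275,858.10
Interest: $788,166.00 × ((1 + 0.0065)^18 − 1) = $788,166.00 × 0.1236939… = $97,491.3320…
Total = $788,166.00 + $299,503.0800 + $97,491.3320… = $1,185,160.41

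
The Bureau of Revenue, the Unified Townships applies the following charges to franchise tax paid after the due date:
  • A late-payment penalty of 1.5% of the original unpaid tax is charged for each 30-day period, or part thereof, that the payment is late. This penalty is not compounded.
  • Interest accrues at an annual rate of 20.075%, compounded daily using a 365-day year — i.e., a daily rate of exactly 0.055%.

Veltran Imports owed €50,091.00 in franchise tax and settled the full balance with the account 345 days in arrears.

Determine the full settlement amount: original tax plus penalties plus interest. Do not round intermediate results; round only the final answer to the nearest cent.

Penalty periods: ⌈345/30⌉ = 12; penalty = 12 × 1.5% × €50,091.00 = €9,016.38
Interest: €50,091.00 × ((1 + 0.00055)^345 − 1) = €50,091.00 × 0.20888426… = €10,463.2216…
Total = €50,091.00 + €9,016.3800 + €10,463.2216… = €69,570.60

€69,570.60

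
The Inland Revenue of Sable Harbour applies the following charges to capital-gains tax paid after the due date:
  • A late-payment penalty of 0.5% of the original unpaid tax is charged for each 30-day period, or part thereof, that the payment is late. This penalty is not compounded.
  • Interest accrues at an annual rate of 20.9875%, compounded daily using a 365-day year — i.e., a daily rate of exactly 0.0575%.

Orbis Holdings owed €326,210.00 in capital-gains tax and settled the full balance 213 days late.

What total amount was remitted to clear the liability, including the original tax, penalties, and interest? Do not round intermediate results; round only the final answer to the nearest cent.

Penalty periods: ⌈213/30⌉ = 8; penalty = 8 × 0.5% × €326,210.00 = €13,048.40
Interest: €326,210.00 × ((1 + 0.000575)^213 − 1) = €326,210.00 × 0.13025108… = €42,489.2045…
Total = €326,210.00 + €13,048.4000 + €42,489.2045… = €381,747.60

€381,747.60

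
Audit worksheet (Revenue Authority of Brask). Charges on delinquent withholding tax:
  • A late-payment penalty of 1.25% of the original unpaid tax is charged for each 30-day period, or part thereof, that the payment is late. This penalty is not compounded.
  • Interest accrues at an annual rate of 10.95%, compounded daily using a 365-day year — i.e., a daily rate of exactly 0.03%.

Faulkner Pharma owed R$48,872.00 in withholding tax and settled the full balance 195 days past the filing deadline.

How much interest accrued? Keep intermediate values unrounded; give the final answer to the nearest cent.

Interest: R$48,872.00 × ((1 + 0.0003)^195 − 1) = R$48,872.00 × 0.06023568… = R$2,943.8383…

R$2,943.84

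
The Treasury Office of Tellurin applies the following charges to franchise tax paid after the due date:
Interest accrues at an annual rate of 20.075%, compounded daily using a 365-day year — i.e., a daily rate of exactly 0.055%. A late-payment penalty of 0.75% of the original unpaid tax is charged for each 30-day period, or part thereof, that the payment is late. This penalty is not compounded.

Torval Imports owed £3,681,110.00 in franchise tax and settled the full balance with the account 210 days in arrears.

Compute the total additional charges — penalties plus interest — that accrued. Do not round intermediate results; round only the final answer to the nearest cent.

Penalty periods: ⌈210/30⌉ = 7; penalty = 7 × 0.75% × £3,681,110.00 = £193,258.28…
Interest: £3,681,110.00 × ((1 + 0.00055)^210 − 1) = £3,681,110.00 × 0.12239888… = £450,563.7296…
Penalties + interest = £193,258.2750 + £450,563.7296… = £643,822.00

£643,822.00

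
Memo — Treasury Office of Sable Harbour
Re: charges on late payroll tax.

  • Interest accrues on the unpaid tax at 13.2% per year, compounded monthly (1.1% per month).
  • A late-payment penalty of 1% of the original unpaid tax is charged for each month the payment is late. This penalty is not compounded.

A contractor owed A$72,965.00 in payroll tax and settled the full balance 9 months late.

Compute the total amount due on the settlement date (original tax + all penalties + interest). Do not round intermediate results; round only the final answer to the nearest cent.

A$87,081.51

Late-payment penalty: 9 × 1% × A$72,965.00 = A$6,566.85
Interest: A$72,965.00 × ((1 + 0.011)^9 − 1) = A$72,965.00 × 0.1034697… = A$7,549.6644…
Total = A$72,965.00 + A$6,566.8500 + A$7,549.6644… = A$87,081.51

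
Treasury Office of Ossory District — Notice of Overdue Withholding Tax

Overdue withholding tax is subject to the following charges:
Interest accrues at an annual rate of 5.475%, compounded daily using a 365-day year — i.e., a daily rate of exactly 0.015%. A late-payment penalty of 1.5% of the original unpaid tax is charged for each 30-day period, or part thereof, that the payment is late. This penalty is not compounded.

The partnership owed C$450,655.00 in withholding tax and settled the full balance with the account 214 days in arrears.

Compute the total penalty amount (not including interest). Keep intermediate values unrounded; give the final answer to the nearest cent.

C$54,078.60

Penalty periods: ⌈214/30⌉ = 8; penalty = 8 × 1.5% × C$450,655.00 = C$54,078.60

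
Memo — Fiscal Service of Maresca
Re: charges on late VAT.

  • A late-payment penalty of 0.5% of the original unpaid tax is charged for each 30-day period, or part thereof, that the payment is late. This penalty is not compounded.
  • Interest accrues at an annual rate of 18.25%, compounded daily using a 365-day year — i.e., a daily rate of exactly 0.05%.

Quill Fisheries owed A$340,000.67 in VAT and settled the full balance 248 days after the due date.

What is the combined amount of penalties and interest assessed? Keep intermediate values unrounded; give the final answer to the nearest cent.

Penalty periods: ⌈248/30⌉ = 9; penalty = 9 × 0.5% × A$340,000.67 = A$15,300.03…
Interest: A$340,000.67 × ((1 + 0.0005)^248 − 1) = A$340,000.67 × 0.13198079… = A$44,873.5573…
Penalties + interest = A$15,300.0302… + A$44,873.5573… = A$60,173.59

A$60,173.59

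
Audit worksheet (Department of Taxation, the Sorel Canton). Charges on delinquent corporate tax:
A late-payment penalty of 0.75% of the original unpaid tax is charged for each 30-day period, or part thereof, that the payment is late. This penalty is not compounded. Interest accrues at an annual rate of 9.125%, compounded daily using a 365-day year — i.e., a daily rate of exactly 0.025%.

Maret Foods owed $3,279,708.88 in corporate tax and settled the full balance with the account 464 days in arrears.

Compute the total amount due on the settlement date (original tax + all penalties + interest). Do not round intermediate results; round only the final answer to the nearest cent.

Penalty periods: ⌈464/30⌉ = 16; penalty = 16 × 0.75% × $3,279,708.88 = $393,565.07…
Interest: $3,279,708.88 × ((1 + 0.00025)^464 − 1) = $3,279,708.88 × 0.12297959… = $403,337.2584…
Total = $3,279,708.88 + $393,565.0656 + $403,337.2584… = $4,076,611.20

$4,076,611.20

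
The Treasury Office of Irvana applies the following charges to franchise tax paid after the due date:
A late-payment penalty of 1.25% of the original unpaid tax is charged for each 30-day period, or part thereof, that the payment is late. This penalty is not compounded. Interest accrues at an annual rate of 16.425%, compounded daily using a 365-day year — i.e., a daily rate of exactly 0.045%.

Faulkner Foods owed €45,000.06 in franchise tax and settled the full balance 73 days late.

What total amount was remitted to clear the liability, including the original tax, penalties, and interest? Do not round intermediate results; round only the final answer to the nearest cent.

€48,190.02

Penalty periods: ⌈73/30⌉ = 3; penalty = 3 × 1.25% × €45,000.06 = €1,687.50…
Interest: €45,000.06 × ((1 + 0.00045)^73 − 1) = €45,000.06 × 0.03338788… = €1,502.4567…
Total = €45,000.06 + €1,687.5023… + €1,502.4567… = €48,190.02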